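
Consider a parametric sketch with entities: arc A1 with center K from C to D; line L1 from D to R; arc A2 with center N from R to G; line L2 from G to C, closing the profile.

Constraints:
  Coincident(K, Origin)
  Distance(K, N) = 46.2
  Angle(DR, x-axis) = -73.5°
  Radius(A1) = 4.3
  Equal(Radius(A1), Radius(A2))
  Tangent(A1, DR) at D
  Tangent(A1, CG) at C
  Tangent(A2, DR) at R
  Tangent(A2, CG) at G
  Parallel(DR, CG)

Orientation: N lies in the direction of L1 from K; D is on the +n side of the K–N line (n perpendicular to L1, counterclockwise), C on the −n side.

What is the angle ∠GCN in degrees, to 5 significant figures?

5.3174°

The slot axis is L1's direction at -73.5°, so u = (cos -73.5°, sin -73.5°) = (0.28402, -0.95882) and n = (−sin -73.5°, cos -73.5°) = (0.95882, 0.28402). K is at the origin and N lies 46.2 along u from K, so N = 46.2·u = (13.122, -44.297). Tangency of A1 to both parallel lines with radius 4.3 puts D and C at K ± 4.3·n: D = (4.1229, 1.2213), C = (-4.1229, -1.2213). Equal radii place R and G the same way about N: R = N + 4.3·n = (17.244, -43.076), G = N − 4.3·n = (8.9986, -45.519). Then cos ∠GCN = CG·CN / (|CG||CN|), giving 5.3174°.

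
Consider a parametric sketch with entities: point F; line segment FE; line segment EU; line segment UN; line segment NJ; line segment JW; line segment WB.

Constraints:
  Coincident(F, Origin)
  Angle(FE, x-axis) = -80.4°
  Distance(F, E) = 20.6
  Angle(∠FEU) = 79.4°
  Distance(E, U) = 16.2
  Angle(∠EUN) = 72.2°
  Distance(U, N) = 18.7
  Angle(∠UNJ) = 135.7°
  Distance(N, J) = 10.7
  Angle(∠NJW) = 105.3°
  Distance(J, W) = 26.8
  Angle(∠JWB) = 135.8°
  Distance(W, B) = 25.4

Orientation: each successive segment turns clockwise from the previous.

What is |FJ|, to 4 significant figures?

3.768

∠EUN = 72.2° gives UN at 71.20° from the x-axis; with |UN| = 18.7, N = (-6.736, -2.326). ∠UNJ = 135.7° gives NJ at 26.90° from the x-axis; with |NJ| = 10.7, J = (2.807, 2.515). Then |FJ| = |J − F| = 3.768.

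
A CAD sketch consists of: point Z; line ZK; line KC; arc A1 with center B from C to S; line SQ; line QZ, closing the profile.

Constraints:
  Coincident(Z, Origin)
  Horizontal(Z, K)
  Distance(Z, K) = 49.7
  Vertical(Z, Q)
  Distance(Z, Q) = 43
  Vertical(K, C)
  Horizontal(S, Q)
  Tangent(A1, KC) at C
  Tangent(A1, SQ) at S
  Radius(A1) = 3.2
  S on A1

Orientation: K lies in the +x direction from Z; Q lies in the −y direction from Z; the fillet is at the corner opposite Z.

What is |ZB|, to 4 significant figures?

61.21

Z is at the origin; Z and K share the same y with |ZK| = 49.7 and K on the +x side, so K = (49.70, 0.000). ZQ is vertical with |ZQ| = 43.0 and Q on the −y side, so Q = (0.000, -43.00). The virtual corner opposite Z is at (49.70, -43.00). A1 meets KC tangentially, so BC is at right angles to KC and the tangent condition forces BS to be normal to SQ, with radius 3.2, so the center B sits 3.2 in from both sides at B = (46.50, -39.80). Then |ZB| = |B − Z| = 61.21.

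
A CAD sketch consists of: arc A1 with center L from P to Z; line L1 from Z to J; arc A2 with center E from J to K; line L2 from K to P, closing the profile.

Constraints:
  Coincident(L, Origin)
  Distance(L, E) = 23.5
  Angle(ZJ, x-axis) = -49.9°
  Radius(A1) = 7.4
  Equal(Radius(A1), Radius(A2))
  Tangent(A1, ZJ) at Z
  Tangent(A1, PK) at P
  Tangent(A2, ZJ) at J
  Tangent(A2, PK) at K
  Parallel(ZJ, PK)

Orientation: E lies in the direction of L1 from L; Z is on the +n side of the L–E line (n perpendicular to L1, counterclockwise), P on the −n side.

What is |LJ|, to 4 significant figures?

24.64

The slot axis is L1's direction at -49.9°, so u = (cos -49.9°, sin -49.9°) = (0.6441, -0.7649) and n = (−sin -49.9°, cos -49.9°) = (0.7649, 0.6441). L is at the origin and E lies 23.5 along u from L, so E = 23.5·u = (15.14, -17.98). Tangency of A1 to both parallel lines with radius 7.4 puts Z and P at L ± 7.4·n: Z = (5.660, 4.767), P = (-5.660, -4.767). Equal radii place J and K the same way about E: J = E + 7.4·n = (20.80, -13.21), K = E − 7.4·n = (9.476, -22.74). Then |LJ| = |J − L| = 24.64.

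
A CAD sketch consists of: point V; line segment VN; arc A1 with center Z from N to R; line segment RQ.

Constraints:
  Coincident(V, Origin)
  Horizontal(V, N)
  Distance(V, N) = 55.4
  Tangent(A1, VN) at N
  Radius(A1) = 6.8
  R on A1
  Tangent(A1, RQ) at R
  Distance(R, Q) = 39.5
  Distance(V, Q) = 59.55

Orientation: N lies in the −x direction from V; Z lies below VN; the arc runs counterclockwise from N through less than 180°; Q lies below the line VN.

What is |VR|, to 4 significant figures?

62.05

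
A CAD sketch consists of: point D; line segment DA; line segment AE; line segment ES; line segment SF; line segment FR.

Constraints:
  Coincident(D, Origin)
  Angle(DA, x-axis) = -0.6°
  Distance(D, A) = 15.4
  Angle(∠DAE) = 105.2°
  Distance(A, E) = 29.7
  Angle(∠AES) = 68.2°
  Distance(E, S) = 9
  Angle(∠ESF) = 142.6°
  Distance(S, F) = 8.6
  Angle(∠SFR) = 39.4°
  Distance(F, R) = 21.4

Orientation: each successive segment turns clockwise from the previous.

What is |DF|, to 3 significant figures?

23.1

D is at the origin; DA runs at -0.6° with length 15.4, so A = (15.4, -0.161). ∠DAE = 105.2° gives AE at -75.4° from the x-axis; with |AE| = 29.7, E = (22.9, -28.9). ∠AES = 68.2° gives ES at 173° from the x-axis; with |ES| = 9.0, S = (14.0, -27.8). ∠ESF = 142.6° gives SF at 135° from the x-axis; with |SF| = 8.6, F = (7.83, -21.7). Then |DF| = |F − D| = 23.1.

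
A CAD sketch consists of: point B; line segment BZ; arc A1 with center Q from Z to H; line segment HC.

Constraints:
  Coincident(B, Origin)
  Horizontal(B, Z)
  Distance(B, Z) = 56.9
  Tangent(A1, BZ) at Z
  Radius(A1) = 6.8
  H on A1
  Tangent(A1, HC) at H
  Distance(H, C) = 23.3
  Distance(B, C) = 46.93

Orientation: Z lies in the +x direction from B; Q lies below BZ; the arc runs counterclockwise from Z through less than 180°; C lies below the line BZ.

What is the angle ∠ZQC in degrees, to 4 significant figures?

136.3°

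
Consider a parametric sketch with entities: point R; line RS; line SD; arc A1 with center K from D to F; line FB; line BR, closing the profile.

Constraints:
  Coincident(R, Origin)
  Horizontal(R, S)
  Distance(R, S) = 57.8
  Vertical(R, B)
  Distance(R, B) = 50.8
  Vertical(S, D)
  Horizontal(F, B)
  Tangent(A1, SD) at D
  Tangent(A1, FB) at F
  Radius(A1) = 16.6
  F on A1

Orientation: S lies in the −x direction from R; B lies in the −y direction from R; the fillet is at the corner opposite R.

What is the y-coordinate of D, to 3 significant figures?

-34.2

R is at the origin; R and S share the same y with |RS| = 57.8 and S on the −x side, so S = (-57.8, 0.00). RB is vertical with |RB| = 50.8 and B on the −y side, so B = (0.00, -50.8). The virtual corner opposite R is at (-57.8, -50.8). Tangency of A1 to SD means the radius KD is perpendicular to SD and A1 meets FB tangentially, so KF is at right angles to FB, with radius 16.6, so the center K sits 16.6 in from both sides at K = (-41.2, -34.2). That places the tangent points at D = (-57.8, -34.2) on SD and F = (-41.2, -50.8) on FB. So D.y = -34.2.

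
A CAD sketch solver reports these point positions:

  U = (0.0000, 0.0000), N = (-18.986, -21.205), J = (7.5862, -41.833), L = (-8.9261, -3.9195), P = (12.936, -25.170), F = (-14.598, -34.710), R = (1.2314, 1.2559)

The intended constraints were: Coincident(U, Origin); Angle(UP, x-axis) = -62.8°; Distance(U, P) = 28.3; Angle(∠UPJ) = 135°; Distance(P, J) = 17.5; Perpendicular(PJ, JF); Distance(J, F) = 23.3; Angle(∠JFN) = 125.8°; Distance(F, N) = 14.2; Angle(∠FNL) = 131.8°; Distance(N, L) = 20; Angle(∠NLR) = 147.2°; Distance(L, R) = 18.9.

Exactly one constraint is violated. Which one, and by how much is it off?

Distance(L, R) = 18.9 — off by 7.50.

U = (0.00, 0.00) ✓; UP at -62.80° ✓; |UP| = 28.30 ✓; ∠UPJ = 135.0° ✓; |PJ| = 17.50 ✓; ∠(PJ, JF) = 90.00° ✓; |JF| = 23.30 ✓; ∠JFN = 125.8° ✓; |FN| = 14.20 ✓; ∠FNL = 131.8° ✓; |NL| = 20.00 ✓; ∠NLR = 147.2° ✓; |LR| = 11.40 ✗.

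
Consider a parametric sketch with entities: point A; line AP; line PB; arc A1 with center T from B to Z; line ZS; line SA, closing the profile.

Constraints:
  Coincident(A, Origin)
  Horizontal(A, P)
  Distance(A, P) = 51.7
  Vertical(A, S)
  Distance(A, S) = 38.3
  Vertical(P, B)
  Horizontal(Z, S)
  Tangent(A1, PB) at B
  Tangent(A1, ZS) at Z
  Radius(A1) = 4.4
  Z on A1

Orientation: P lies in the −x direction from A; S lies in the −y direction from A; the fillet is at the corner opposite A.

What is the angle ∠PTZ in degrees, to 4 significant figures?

172.6°

A is at the origin; AP is horizontal with |AP| = 51.7 and P on the −x side, so P = (-51.70, 0.000). A and S share the same x with |AS| = 38.3 and S on the −y side, so S = (0.000, -38.30). The virtual corner opposite A is at (-51.70, -38.30). Tangency of A1 to PB means the radius TB is perpendicular to PB and since A1 is tangent to ZS there, TZ ⟂ ZS, with radius 4.4, so the center T sits 4.4 in from both sides at T = (-47.30, -33.90). That places the tangent points at B = (-51.70, -33.90) on PB and Z = (-47.30, -38.30) on ZS. Then cos ∠PTZ = TP·TZ / (|TP||TZ|), giving 172.6°.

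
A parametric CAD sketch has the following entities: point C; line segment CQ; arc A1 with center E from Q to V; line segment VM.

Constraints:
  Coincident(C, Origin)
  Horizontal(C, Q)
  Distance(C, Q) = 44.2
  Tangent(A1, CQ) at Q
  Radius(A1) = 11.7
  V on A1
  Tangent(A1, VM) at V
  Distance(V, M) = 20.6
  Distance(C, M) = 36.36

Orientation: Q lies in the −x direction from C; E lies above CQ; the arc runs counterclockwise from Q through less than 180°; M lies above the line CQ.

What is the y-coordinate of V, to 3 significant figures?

7.11

Checks: |EV| = 11.70 ✓; ∠(EV, VM) = 90.00° ✓; |VM| = 20.60 ✓; |CM| = 36.36 ✓.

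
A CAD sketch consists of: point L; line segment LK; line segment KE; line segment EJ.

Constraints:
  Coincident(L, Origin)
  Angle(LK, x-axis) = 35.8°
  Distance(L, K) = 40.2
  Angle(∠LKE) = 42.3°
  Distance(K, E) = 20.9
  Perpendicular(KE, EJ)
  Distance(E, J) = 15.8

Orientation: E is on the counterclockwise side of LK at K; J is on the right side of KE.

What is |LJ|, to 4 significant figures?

43.76

L is at the origin; LK runs at 35.8° with length 40.2, so K = 40.2·(cos 35.8°, sin 35.8°) = (32.60, 23.52). ∠LKE = 42.3°, so KE runs at 35.8° + (180° − 42.3°) = 173.5° from the x-axis; with |KE| = 20.9, E = K + 20.9·(cos 173.5°, sin 173.5°) = (11.84, 25.88). KE is perpendicular to EJ; with |EJ| = 15.8 on the right of KE, J = E + 15.8·(0.1132, 0.9936) = (13.63, 41.58). Then |LJ| = |J − L| = 43.76.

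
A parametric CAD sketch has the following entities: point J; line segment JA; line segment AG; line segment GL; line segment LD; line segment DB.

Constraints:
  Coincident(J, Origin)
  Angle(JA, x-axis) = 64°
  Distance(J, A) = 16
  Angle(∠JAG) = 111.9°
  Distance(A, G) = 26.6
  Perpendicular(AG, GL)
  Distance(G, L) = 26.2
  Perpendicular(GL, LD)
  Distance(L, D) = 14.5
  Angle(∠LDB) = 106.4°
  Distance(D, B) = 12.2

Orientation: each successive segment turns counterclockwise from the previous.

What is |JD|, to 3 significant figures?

21.3

J is at the origin; JA runs at 64.0° with length 16.0, so A = (7.01, 14.4). ∠JAG = 111.9° gives AG at 132° from the x-axis; with |AG| = 26.6, G = (-10.8, 34.1). AG ⟂ GL, so GL runs at -138°; with |GL| = 26.2, L = (-30.3, 16.6). GL ⟂ LD, so LD runs at -47.9°; with |LD| = 14.5, D = (-20.5, 5.79). Then |JD| = |D − J| = 21.3.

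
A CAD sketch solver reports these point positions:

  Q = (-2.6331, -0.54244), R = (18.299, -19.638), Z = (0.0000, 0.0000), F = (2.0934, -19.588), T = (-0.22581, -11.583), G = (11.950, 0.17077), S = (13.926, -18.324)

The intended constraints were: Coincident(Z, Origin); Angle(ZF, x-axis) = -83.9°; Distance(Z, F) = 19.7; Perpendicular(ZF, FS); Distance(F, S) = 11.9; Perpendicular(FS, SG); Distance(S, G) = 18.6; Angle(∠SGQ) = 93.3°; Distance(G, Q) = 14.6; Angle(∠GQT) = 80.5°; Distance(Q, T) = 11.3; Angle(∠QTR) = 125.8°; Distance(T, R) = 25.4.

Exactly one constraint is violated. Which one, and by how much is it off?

Distance(T, R) = 25.4 — off by 5.20.

Z = (0.00, 0.00) ✓; ZF at -83.90° ✓; |ZF| = 19.70 ✓; ∠(ZF, FS) = 90.00° ✓; |FS| = 11.90 ✓; ∠(FS, SG) = 90.00° ✓; |SG| = 18.60 ✓; ∠SGQ = 93.30° ✓; |GQ| = 14.60 ✓; ∠GQT = 80.50° ✓; |QT| = 11.30 ✓; ∠QTR = 125.8° ✓; |TR| = 20.20 ✗.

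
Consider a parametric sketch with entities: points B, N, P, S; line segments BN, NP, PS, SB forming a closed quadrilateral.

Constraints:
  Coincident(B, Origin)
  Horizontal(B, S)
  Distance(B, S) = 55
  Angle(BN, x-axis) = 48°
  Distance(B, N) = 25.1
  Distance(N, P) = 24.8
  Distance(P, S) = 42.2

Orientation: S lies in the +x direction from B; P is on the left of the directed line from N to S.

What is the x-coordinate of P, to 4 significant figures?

33.94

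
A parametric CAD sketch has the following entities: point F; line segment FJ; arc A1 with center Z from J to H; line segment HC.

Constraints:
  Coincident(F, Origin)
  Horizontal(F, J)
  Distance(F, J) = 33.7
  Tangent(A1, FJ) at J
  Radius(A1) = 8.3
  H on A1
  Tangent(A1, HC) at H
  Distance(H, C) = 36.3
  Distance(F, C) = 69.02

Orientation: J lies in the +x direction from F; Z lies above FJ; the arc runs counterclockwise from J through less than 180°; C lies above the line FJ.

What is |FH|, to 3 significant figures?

41.1

Checks: F = (0.00, 0.00) ✓; F.y = 0.00, J.y = 0.00 ✓; |ZH| = 8.300 ✓; ∠(ZH, HC) = 90.00° ✓; |HC| = 36.30 ✓; |FC| = 69.02 ✓.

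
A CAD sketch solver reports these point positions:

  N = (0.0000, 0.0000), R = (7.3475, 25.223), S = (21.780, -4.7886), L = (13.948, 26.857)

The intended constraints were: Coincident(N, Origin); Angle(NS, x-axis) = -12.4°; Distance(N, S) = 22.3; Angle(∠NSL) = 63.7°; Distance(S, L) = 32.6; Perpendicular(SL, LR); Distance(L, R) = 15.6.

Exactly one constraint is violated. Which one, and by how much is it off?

Distance(L, R) = 15.6 — off by 8.80.

N = (0.00, 0.00) ✓; NS at -12.40° ✓; |NS| = 22.30 ✓; ∠NSL = 63.70° ✓; |SL| = 32.60 ✓; ∠(SL, LR) = 90.00° ✓; |LR| = 6.800 ✗.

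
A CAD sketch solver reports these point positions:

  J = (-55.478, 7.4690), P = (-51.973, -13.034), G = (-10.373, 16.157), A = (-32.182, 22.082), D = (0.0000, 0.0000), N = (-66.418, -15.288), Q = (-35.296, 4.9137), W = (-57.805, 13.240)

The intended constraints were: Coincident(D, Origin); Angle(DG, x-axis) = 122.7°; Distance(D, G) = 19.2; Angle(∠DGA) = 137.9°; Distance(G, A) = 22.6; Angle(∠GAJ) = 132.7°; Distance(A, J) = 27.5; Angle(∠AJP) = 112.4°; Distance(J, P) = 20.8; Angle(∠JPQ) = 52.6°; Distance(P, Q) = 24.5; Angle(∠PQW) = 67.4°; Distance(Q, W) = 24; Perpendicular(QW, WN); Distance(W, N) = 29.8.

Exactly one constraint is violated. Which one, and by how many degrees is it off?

Perpendicular(QW, WN) — off by 3.50°.

D = (0.00, 0.00) ✓; DG at 122.7° ✓; |DG| = 19.20 ✓; ∠DGA = 137.9° ✓; |GA| = 22.60 ✓; ∠GAJ = 132.7° ✓; |AJ| = 27.50 ✓; ∠AJP = 112.4° ✓; |JP| = 20.80 ✓; ∠JPQ = 52.60° ✓; |PQ| = 24.50 ✓; ∠PQW = 67.40° ✓; |QW| = 24.00 ✓; ∠(QW, WN) = 93.50° ✗; |WN| = 29.80 ✓.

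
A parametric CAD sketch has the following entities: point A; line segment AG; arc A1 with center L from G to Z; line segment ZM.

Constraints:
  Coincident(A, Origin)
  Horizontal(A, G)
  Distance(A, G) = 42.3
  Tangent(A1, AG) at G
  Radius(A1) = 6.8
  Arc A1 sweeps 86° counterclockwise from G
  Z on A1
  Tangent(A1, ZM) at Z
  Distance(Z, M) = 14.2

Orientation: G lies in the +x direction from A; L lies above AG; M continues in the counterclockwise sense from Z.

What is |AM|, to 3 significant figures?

54.1

A is at the origin; A and G share the same y with |AG| = 42.3 and G on the +x side, so G = (42.3, 0.00). Since A1 is tangent to AG there, LG ⟂ AG, so L = G + (0, 6.8) = (42.3, 6.80). On A1, G sits at bearing -90° from L; an 86° counterclockwise sweep puts Z at bearing -4°, so Z = L + 6.8·(cos -4°, sin -4°) = (49.1, 6.33). Tangency of A1 to ZM means the radius LZ is perpendicular to ZM, so ZM runs along (−sin -4°, cos -4°); with |ZM| = 14.2, M = (50.1, 20.5). Then |AM| = |M − A| = 54.1.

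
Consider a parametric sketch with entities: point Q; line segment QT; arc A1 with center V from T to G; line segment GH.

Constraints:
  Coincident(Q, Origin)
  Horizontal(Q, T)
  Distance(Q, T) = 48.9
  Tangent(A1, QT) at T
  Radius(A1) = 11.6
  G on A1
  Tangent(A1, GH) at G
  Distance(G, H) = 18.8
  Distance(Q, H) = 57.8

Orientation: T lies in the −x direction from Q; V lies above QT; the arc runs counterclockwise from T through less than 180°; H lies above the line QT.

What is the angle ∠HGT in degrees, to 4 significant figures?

121.6°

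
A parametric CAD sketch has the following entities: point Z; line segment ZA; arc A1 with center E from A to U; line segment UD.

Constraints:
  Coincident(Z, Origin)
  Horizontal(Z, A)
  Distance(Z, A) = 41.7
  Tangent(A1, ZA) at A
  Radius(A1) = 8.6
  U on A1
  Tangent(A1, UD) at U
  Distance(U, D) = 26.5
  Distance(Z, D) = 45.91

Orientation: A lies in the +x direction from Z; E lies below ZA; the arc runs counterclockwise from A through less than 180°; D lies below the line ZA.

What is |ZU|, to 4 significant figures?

34.04

Z is at the origin; Z and A share the same y with |ZA| = 41.7 and A on the +x side, so A = (41.70, 0.000). The tangent condition forces EA to be normal to ZA, so E = A + (0, -8.6) = (41.70, -8.600). Since EU ⟂ UD (tangency), |ED| = √(8.6² + 26.5²) = 27.86 regardless of where U sits on A1. So D lies on both circle(Z, 45.91) and circle(E, 27.86); the below-ZA intersection is D = (30.65, -34.18). U is the foot of the tangent from D: U = (33.14, -7.794).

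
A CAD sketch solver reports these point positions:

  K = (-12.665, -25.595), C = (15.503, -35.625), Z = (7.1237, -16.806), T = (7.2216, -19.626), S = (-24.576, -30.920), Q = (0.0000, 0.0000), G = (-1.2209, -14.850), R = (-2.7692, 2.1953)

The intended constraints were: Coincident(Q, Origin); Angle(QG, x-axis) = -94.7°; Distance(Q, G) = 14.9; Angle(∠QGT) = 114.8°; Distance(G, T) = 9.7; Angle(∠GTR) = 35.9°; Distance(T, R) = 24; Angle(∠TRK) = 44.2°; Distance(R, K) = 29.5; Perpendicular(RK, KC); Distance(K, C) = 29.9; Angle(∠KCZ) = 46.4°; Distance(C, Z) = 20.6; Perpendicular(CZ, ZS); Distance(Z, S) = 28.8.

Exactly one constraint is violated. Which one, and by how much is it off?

Distance(Z, S) = 28.8 — off by 5.90.

Q = (0.00, 0.00) ✓; QG at -94.70° ✓; |QG| = 14.90 ✓; ∠QGT = 114.8° ✓; |GT| = 9.700 ✓; ∠GTR = 35.90° ✓; |TR| = 24.00 ✓; ∠TRK = 44.20° ✓; |RK| = 29.50 ✓; ∠(RK, KC) = 90.00° ✓; |KC| = 29.90 ✓; ∠KCZ = 46.40° ✓; |CZ| = 20.60 ✓; ∠(CZ, ZS) = 90.00° ✓; |ZS| = 34.70 ✗.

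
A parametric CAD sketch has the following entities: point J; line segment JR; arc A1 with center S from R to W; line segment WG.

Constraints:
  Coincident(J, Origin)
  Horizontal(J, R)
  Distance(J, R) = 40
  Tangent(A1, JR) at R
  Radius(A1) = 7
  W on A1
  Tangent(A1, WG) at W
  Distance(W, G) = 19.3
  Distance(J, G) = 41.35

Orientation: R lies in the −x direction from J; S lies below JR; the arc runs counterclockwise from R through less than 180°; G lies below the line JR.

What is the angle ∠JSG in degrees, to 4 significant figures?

77.51°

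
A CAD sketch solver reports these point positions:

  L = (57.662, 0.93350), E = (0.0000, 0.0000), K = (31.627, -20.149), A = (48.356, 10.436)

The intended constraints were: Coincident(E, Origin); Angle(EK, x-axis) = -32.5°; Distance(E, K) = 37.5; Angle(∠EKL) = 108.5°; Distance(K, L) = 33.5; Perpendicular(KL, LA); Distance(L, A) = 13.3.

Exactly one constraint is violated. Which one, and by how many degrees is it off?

Perpendicular(KL, LA) — off by 5.40°.

E = (0.00, 0.00) ✓; EK at -32.50° ✓; |EK| = 37.50 ✓; ∠EKL = 108.5° ✓; |KL| = 33.50 ✓; ∠(KL, LA) = 95.40° ✗; |LA| = 13.30 ✓.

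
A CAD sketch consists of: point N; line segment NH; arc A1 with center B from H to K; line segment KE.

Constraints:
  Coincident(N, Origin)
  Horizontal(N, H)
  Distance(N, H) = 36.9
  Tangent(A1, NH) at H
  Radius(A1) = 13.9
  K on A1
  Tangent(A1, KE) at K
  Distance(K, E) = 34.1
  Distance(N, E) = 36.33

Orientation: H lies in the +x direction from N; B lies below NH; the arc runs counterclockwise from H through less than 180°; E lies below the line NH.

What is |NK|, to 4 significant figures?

25.93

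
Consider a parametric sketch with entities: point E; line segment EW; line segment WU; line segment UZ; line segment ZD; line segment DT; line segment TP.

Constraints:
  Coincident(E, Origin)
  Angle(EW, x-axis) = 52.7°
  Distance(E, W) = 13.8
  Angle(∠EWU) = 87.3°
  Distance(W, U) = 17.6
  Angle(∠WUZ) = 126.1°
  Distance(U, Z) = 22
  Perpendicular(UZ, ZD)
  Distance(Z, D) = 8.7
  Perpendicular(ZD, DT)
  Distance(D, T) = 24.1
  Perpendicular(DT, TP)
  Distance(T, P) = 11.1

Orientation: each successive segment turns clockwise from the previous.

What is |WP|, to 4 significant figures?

18.56

The perpendicularity gives DT at right angles to ZD, so DT runs at 86.10°; with |DT| = 24.1, T = (13.31, 2.351). DT ⟂ TP, so TP runs at -3.900°; with |TP| = 11.1, P = (24.38, 1.596). Then |WP| = |P − W| = 18.56.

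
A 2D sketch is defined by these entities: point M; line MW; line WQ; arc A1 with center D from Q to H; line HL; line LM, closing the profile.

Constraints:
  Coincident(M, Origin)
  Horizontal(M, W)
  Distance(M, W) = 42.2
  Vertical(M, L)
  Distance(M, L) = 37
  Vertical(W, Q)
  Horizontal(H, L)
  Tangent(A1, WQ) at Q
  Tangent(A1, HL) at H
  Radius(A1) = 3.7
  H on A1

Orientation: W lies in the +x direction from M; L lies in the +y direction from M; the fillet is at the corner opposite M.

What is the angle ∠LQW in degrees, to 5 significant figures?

95.011°

M is at the origin; MW is horizontal with |MW| = 42.2 and W on the +x side, so W = (42.200, 0.0000). M and L share the same x with |ML| = 37.0 and L on the +y side, so L = (0.0000, 37.000). The virtual corner opposite M is at (42.200, 37.000). Tangency of A1 to WQ means the radius DQ is perpendicular to WQ and tangency of A1 to HL means the radius DH is perpendicular to HL, with radius 3.7, so the center D sits 3.7 in from both sides at D = (38.500, 33.300). That places the tangent points at Q = (42.200, 33.300) on WQ and H = (38.500, 37.000) on HL. Then cos ∠LQW = QL·QW / (|QL||QW|), giving 95.011°.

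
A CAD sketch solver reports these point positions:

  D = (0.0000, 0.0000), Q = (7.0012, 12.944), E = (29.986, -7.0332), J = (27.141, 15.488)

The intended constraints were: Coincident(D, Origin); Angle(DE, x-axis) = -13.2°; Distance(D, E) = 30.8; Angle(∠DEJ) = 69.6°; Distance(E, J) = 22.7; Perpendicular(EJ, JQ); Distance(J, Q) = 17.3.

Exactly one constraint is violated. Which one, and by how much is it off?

Distance(J, Q) = 17.3 — off by 3.00.

D = (0.00, 0.00) ✓; DE at -13.20° ✓; |DE| = 30.80 ✓; ∠DEJ = 69.60° ✓; |EJ| = 22.70 ✓; ∠(EJ, JQ) = 90.00° ✓; |JQ| = 20.30 ✗.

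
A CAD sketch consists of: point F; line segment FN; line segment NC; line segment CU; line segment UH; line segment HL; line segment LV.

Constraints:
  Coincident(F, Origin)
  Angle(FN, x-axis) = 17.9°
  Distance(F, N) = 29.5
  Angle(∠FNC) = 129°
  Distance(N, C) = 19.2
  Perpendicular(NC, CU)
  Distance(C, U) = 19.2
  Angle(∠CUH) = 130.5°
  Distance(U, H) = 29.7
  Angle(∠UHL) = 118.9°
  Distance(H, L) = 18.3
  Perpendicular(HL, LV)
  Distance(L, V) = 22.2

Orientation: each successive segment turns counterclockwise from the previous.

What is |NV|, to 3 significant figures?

17.0

F is at the origin; FN runs at 17.9° with length 29.5, so N = (28.1, 9.07). ∠FNC = 129.0° gives NC at 68.9° from the x-axis; with |NC| = 19.2, C = (35.0, 27.0). The perpendicularity gives CU at right angles to NC, so CU runs at 159°; with |CU| = 19.2, U = (17.1, 33.9). ∠CUH = 130.5° gives UH at -152° from the x-axis; with |UH| = 29.7, H = (-9.05, 19.8). ∠UHL = 118.9° gives HL at -90.5° from the x-axis; with |HL| = 18.3, L = (-9.21, 1.47). HL is perpendicular to LV, so LV runs at -0.500°; with |LV| = 22.2, V = (13.0, 1.27). Then |NV| = |V − N| = 17.0.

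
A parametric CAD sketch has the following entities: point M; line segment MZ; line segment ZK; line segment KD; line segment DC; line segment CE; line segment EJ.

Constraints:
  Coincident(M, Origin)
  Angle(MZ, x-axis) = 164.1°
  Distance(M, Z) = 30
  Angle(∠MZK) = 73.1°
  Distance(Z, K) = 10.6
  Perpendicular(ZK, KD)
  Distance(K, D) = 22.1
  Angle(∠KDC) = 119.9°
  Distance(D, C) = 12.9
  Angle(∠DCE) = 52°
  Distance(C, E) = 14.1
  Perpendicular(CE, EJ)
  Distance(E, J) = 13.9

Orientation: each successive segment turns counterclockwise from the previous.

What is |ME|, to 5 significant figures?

15.915

M is at the origin; MZ runs at 164.1° with length 30.0, so Z = (-28.852, 8.2188). ∠MZK = 73.1° gives ZK at -89.000° from the x-axis; with |ZK| = 10.6, K = (-28.667, -2.3796). The perpendicularity gives KD at right angles to ZK, so KD runs at 1.0000°; with |KD| = 22.1, D = (-6.5706, -1.9939). ∠KDC = 119.9° gives DC at 61.100° from the x-axis; with |DC| = 12.9, C = (-0.33627, 9.2996). ∠DCE = 52.0° gives CE at -170.90° from the x-axis; with |CE| = 14.1, E = (-14.259, 7.0696). Then |ME| = |E − M| = 15.915.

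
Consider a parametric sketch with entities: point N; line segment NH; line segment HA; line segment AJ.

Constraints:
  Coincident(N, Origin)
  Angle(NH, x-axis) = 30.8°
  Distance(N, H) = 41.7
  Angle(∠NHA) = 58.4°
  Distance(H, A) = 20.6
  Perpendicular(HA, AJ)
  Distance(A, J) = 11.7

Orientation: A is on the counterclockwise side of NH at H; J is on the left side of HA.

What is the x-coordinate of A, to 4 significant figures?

17.56

N is at the origin; NH runs at 30.8° with length 41.7, so H = 41.7·(cos 30.8°, sin 30.8°) = (35.82, 21.35). ∠NHA = 58.4°, so HA runs at 30.8° + (180° − 58.4°) = 152.4° from the x-axis; with |HA| = 20.6, A = H + 20.6·(cos 152.4°, sin 152.4°) = (17.56, 30.90). So A.x = 17.56.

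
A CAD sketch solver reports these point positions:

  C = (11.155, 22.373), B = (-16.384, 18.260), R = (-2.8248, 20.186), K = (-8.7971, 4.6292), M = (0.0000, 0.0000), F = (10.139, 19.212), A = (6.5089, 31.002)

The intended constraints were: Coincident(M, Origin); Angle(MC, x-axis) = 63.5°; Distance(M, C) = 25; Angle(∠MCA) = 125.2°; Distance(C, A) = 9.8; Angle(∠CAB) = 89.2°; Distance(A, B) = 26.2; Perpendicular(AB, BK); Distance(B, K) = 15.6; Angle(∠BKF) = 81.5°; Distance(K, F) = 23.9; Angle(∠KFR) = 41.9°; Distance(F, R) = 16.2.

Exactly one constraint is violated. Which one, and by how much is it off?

Distance(F, R) = 16.2 — off by 3.20.

M = (0.00, 0.00) ✓; MC at 63.50° ✓; |MC| = 25.00 ✓; ∠MCA = 125.2° ✓; |CA| = 9.800 ✓; ∠CAB = 89.20° ✓; |AB| = 26.20 ✓; ∠(AB, BK) = 90.00° ✓; |BK| = 15.60 ✓; ∠BKF = 81.50° ✓; |KF| = 23.90 ✓; ∠KFR = 41.90° ✓; |FR| = 13.00 ✗.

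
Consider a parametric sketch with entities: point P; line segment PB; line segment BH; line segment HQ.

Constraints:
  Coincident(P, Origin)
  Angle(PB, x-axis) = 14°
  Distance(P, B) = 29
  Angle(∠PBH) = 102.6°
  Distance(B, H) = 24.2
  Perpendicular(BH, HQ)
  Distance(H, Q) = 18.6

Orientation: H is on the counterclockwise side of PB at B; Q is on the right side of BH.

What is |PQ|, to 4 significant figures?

55.96

∠PBH = 102.6°, so BH runs at 14.0° + (180° − 102.6°) = 91.40° from the x-axis; with |BH| = 24.2, H = B + 24.2·(cos 91.40°, sin 91.40°) = (27.55, 31.21). The perpendicularity gives HQ at right angles to BH; with |HQ| = 18.6 on the right of BH, Q = H + 18.6·(0.9997, 0.02443) = (46.14, 31.66). Then |PQ| = |Q − P| = 55.96.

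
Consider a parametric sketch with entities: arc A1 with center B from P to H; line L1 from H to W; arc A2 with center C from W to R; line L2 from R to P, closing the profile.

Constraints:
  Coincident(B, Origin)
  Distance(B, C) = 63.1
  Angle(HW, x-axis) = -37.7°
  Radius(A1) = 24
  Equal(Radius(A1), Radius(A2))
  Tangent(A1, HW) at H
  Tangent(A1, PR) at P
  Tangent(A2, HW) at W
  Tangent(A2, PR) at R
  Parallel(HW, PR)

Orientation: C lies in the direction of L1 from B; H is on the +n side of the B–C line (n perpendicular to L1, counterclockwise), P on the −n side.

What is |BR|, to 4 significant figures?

67.51

The slot axis is L1's direction at -37.7°, so u = (cos -37.7°, sin -37.7°) = (0.7912, -0.6115) and n = (−sin -37.7°, cos -37.7°) = (0.6115, 0.7912). B is at the origin and C lies 63.1 along u from B, so C = 63.1·u = (49.93, -38.59). Tangency of A1 to both parallel lines with radius 24.0 puts H and P at B ± 24.0·n: H = (14.68, 18.99), P = (-14.68, -18.99). Equal radii place W and R the same way about C: W = C + 24.0·n = (64.60, -19.60), R = C − 24.0·n = (35.25, -57.58). Then |BR| = |R − B| = 67.51.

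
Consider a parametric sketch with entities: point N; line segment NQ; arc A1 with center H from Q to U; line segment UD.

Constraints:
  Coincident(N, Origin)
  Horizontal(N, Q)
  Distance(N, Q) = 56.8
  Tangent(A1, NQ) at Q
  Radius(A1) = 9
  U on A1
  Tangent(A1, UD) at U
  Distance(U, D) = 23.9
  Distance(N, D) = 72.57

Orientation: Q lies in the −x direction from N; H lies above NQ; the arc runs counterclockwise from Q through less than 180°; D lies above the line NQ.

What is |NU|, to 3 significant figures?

51.8

N is at the origin; NQ is horizontal with |NQ| = 56.8 and Q on the −x side, so Q = (-56.8, 0.00). A1 meets NQ tangentially, so HQ is at right angles to NQ, so H = Q + (0, 9) = (-56.8, 9.00). Since HU ⟂ UD (tangency), |HD| = √(9.0² + 23.9²) = 25.5 regardless of where U sits on A1. So D lies on both circle(N, 72.57) and circle(H, 25.5); the above-NQ intersection is D = (-64.4, 33.4). U is the foot of the tangent from D: U = (-49.7, 14.5).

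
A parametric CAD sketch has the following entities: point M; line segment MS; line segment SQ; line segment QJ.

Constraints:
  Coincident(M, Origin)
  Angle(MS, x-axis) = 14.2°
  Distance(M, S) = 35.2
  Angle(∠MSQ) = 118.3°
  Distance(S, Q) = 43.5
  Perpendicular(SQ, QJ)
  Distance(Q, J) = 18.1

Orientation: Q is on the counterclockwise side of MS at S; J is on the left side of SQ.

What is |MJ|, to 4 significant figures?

61.55

∠MSQ = 118.3°, so SQ runs at 14.2° + (180° − 118.3°) = 75.90° from the x-axis; with |SQ| = 43.5, Q = S + 43.5·(cos 75.90°, sin 75.90°) = (44.72, 50.82). SQ ⟂ QJ; with |QJ| = 18.1 on the left of SQ, J = Q + 18.1·(-0.9699, 0.2436) = (27.17, 55.23). Then |MJ| = |J − M| = 61.55.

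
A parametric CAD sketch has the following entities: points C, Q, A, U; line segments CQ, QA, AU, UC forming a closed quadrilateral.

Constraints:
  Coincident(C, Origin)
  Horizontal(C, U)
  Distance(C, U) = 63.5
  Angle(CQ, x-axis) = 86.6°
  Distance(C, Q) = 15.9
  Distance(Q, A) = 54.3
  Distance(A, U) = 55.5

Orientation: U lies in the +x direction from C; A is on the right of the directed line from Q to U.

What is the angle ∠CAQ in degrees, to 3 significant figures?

9.33°

Checks: CQ at 86.60° ✓; |QA| = 54.30 ✓; |AU| = 55.50 ✓.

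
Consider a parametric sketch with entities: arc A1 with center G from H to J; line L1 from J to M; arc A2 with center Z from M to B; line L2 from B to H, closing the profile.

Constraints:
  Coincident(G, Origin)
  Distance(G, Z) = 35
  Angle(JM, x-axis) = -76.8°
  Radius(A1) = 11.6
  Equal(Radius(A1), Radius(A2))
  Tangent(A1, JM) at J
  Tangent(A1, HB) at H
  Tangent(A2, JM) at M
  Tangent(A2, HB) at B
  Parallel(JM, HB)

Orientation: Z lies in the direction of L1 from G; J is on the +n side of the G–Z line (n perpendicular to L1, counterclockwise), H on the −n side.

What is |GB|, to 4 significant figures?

36.87

The slot axis is L1's direction at -76.8°, so u = (cos -76.8°, sin -76.8°) = (0.2284, -0.9736) and n = (−sin -76.8°, cos -76.8°) = (0.9736, 0.2284). G is at the origin and Z lies 35.0 along u from G, so Z = 35.0·u = (7.992, -34.08). Tangency of A1 to both parallel lines with radius 11.6 puts J and H at G ± 11.6·n: J = (11.29, 2.649), H = (-11.29, -2.649). Equal radii place M and B the same way about Z: M = Z + 11.6·n = (19.29, -31.43), B = Z − 11.6·n = (-3.301, -36.72). Then |GB| = |B − G| = 36.87.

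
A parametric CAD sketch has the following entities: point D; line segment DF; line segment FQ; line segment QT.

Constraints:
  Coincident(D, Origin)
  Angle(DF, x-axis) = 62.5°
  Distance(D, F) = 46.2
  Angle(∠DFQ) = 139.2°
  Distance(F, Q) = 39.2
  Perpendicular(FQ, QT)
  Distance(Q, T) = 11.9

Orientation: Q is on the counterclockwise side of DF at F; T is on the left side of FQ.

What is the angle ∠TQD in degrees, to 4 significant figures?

67.85°

D is at the origin; DF runs at 62.5° with length 46.2, so F = 46.2·(cos 62.5°, sin 62.5°) = (21.33, 40.98). ∠DFQ = 139.2°, so FQ runs at 62.5° + (180° − 139.2°) = 103.3° from the x-axis; with |FQ| = 39.2, Q = F + 39.2·(cos 103.3°, sin 103.3°) = (12.31, 79.13). FQ is perpendicular to QT; with |QT| = 11.9 on the left of FQ, T = Q + 11.9·(-0.9732, -0.2300) = (0.7340, 76.39). Then cos ∠TQD = QT·QD / (|QT||QD|), giving 67.85°.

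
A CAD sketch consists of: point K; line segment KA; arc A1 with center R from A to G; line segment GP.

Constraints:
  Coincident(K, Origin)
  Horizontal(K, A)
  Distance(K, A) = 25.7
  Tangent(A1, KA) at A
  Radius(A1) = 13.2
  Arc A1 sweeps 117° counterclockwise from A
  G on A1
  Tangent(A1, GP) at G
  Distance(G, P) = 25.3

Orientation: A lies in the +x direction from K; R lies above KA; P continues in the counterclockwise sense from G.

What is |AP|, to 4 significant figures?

41.74

K is at the origin; KA is horizontal with |KA| = 25.7 and A on the +x side, so A = (25.70, 0.000). Tangency of A1 to KA means the radius RA is perpendicular to KA, so R = A + (0, 13.2) = (25.70, 13.20). On A1, A sits at bearing -90° from R; a 117° counterclockwise sweep puts G at bearing 27°, so G = R + 13.2·(cos 27°, sin 27°) = (37.46, 19.19). Tangency of A1 to GP means the radius RG is perpendicular to GP, so GP runs along (−sin 27°, cos 27°); with |GP| = 25.3, P = (25.98, 41.74). Then |AP| = |P − A| = 41.74.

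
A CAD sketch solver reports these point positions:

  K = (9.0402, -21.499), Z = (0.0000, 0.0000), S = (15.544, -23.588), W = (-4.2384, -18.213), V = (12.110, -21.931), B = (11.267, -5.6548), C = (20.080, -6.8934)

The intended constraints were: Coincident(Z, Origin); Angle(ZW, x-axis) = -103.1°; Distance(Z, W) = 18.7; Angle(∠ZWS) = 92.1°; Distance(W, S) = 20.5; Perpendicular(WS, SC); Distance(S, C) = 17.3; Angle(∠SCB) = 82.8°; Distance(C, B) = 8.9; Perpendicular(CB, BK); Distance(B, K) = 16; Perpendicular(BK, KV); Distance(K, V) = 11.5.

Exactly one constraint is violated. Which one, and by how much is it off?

Distance(K, V) = 11.5 — off by 8.40.

Z = (0.00, 0.00) ✓; ZW at -103.1° ✓; |ZW| = 18.70 ✓; ∠ZWS = 92.10° ✓; |WS| = 20.50 ✓; ∠(WS, SC) = 90.00° ✓; |SC| = 17.30 ✓; ∠SCB = 82.80° ✓; |CB| = 8.900 ✓; ∠(CB, BK) = 90.00° ✓; |BK| = 16.00 ✓; ∠(BK, KV) = 89.99° ✓; |KV| = 3.100 ✗.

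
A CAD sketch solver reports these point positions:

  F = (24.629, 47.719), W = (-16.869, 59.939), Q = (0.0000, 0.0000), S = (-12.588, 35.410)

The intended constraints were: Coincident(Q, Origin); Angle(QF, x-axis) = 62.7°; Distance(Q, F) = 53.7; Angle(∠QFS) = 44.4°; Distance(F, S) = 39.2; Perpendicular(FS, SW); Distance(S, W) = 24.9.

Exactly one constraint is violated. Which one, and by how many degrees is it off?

Perpendicular(FS, SW) — off by 8.40°.

Q = (0.00, 0.00) ✓; QF at 62.70° ✓; |QF| = 53.70 ✓; ∠QFS = 44.40° ✓; |FS| = 39.20 ✓; ∠(FS, SW) = 98.40° ✗; |SW| = 24.90 ✓.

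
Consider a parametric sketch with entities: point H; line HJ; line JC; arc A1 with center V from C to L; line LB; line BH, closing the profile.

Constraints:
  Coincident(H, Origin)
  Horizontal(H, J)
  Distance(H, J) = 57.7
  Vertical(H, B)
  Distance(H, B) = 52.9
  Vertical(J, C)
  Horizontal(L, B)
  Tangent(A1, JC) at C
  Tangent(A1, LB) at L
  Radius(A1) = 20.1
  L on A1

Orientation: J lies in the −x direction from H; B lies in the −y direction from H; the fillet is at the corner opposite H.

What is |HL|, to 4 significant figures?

64.90

The virtual corner opposite H is at (-57.70, -52.90). A1 meets JC tangentially, so VC is at right angles to JC and the tangent condition forces VL to be normal to LB, with radius 20.1, so the center V sits 20.1 in from both sides at V = (-37.60, -32.80). That places the tangent points at C = (-57.70, -32.80) on JC and L = (-37.60, -52.90) on LB. Then |HL| = |L − H| = 64.90.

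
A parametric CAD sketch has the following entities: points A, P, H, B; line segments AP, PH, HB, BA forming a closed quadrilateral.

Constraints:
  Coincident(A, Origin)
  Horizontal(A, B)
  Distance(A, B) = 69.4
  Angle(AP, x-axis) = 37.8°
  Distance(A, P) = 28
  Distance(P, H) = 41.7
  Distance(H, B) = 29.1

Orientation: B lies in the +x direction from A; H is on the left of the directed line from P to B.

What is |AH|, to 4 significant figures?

68.42

Checks: A.y = 0.00, B.y = 0.00 ✓; |PH| = 41.70 ✓; |HB| = 29.10 ✓.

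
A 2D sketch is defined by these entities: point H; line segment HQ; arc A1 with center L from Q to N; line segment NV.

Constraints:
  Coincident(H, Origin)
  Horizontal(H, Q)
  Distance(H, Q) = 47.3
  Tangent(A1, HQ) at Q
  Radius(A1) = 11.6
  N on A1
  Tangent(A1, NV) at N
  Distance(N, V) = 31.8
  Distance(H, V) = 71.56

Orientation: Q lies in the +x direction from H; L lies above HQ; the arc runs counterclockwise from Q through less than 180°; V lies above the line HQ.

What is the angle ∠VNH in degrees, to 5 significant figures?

97.315°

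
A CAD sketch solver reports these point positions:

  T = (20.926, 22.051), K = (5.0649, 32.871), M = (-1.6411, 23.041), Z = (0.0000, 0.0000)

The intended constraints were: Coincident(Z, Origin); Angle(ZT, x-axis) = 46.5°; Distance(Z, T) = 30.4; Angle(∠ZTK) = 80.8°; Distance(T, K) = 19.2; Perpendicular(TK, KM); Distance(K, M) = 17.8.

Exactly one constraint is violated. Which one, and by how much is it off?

Distance(K, M) = 17.8 — off by 5.90.

Z = (0.00, 0.00) ✓; ZT at 46.50° ✓; |ZT| = 30.40 ✓; ∠ZTK = 80.80° ✓; |TK| = 19.20 ✓; ∠(TK, KM) = 90.00° ✓; |KM| = 11.90 ✗.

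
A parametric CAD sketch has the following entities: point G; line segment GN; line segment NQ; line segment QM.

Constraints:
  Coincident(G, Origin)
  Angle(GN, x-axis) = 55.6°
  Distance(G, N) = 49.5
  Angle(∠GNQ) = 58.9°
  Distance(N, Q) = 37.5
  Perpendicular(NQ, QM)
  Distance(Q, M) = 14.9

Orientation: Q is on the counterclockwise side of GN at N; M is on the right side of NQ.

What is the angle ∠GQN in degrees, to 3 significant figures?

74.3°

G is at the origin; GN runs at 55.6° with length 49.5, so N = 49.5·(cos 55.6°, sin 55.6°) = (28.0, 40.8). ∠GNQ = 58.9°, so NQ runs at 55.6° + (180° − 58.9°) = 177° from the x-axis; with |NQ| = 37.5, Q = N + 37.5·(cos 177°, sin 177°) = (-9.47, 43.0). Then cos ∠GQN = QG·QN / (|QG||QN|), giving 74.3°.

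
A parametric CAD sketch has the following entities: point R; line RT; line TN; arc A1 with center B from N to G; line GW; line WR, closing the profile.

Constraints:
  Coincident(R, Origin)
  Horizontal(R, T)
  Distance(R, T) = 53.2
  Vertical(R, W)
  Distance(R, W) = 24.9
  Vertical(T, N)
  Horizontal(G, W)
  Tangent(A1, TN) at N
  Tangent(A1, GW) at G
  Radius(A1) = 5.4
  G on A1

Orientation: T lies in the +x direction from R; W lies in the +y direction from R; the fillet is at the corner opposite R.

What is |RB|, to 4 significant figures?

51.62

R is at the origin; R and T share the same y with |RT| = 53.2 and T on the +x side, so T = (53.20, 0.000). RW is vertical with |RW| = 24.9 and W on the +y side, so W = (0.000, 24.90). The virtual corner opposite R is at (53.20, 24.90). Tangency of A1 to TN means the radius BN is perpendicular to TN and A1 meets GW tangentially, so BG is at right angles to GW, with radius 5.4, so the center B sits 5.4 in from both sides at B = (47.80, 19.50). Then |RB| = |B − R| = 51.62.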